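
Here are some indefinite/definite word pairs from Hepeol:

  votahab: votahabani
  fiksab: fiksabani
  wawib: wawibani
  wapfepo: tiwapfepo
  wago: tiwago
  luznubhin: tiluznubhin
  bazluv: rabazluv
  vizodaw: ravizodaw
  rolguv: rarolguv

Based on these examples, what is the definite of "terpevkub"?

wawib and luznubhin both have last vowel 'i' yet inflect differently (wawibani, tiluznubhin), so the last vowel is not what conditions the rule; the final letter is.
"terpevkub" ends in -b. The stems ending in -b (votahab → votahabani, fiksab → fiksabani, wawib → wawibani) add -ani.
The other patterns: stems ending in -n or -o add the prefix ti-; stems ending in -v or -w add the prefix ra-.
So terpevkub → terpevkubani.

terpevkubani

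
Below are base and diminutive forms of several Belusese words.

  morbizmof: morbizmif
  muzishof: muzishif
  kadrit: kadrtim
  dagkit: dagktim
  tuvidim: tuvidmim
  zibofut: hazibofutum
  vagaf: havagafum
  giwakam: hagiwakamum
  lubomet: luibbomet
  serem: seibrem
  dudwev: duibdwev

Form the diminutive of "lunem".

kadrit and zibofut both end in -t yet inflect differently (kadrtim, hazibofutum), so the final letter is not what conditions the rule; the last vowel is.
"lunem" has last vowel 'e'. The stems whose last vowel is 'e' (lubomet → luibbomet, serem → seibrem, dudwev → duibdwev) insert -ib- after the first vowel.
The other patterns: stems whose last vowel is 'o' change the last vowel to 'i'; stems whose last vowel is 'i' delete the last vowel and add -im; stems whose last vowel is 'a' or 'u' add ha- … -um around the stem.
So lunem → luibnem.

luibnem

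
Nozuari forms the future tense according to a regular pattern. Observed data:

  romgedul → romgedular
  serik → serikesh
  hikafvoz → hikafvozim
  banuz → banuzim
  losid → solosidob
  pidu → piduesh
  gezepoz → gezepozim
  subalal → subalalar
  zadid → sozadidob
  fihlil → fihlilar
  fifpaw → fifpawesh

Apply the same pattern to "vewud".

sovewudob

romgedul and banuz both have last vowel 'u' yet inflect differently (romgedular, banuzim), so the last vowel is not what conditions the rule; the final letter is.
"vewud" ends in -d. The stems ending in -d (losid → solosidob, zadid → sozadidob) add so- … -ob around the stem.
The other patterns: stems ending in -l add -ar; stems ending in -z add -im; stems ending in -k, -u or -w add -esh.
So vewud → sovewudob.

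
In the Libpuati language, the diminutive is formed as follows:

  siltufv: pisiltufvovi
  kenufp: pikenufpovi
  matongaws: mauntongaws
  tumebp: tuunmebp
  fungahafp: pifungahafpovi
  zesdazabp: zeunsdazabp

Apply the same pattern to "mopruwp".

kenufp and zesdazabp both end in -p yet inflect differently (pikenufpovi, zeunsdazabp), so the final letter is not what conditions the rule; the second-to-last letter is.
"mopruwp" has second-to-last letter 'w'. The one such stem in the data (matongaws → mauntongaws) inserts -un- after the first vowel (as do zesdazabp, tumebp), so the same rule applies.
So mopruwp → mounpruwp.

mounpruwp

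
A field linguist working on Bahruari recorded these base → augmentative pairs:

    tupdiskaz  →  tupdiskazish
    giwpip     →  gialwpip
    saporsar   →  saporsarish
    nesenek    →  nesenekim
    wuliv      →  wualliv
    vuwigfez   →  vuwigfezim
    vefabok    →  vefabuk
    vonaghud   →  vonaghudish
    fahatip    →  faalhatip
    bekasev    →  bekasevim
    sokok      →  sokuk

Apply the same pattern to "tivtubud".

"tivtubud" has last vowel 'u'. The one such stem in the data (vonaghud → vonaghudish) adds -ish, so the same rule applies.
So tivtubud → tivtubudish.

tivtubudish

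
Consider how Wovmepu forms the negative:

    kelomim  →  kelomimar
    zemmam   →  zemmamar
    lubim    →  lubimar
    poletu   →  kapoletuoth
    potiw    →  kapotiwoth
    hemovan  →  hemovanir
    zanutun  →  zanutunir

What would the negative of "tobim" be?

kelomim and potiw both have last vowel 'i' yet inflect differently (kelomimar, kapotiwoth), so the last vowel is not what conditions the rule; the final letter is.
"tobim" ends in -m. The stems ending in -m (kelomim → kelomimar, zemmam → zemmamar, lubim → lubimar) add -ar.
The other patterns: stems ending in -u or -w add ka- … -oth around the stem; stems ending in -n add -ir.
So tobim → tobimar.

tobimar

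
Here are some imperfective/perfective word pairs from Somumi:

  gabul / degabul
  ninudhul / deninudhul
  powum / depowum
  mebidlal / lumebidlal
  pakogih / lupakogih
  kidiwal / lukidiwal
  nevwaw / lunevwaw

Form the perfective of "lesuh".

"lesuh" has last vowel 'u'. The stems whose last vowel is 'u' (gabul → degabul, ninudhul → deninudhul, powum → depowum) add the prefix de-.
The other pattern: stems whose last vowel is 'a' or 'i' add the prefix lu-.
So lesuh → delesuh.

delesuh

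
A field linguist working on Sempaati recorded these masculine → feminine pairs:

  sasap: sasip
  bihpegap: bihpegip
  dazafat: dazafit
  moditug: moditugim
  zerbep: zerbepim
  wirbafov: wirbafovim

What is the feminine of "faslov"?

faslovim

sasap and zerbep both end in -p yet inflect differently (sasip, zerbepim), so the final letter is not what conditions the rule; the last vowel is.
"faslov" has last vowel 'o'. The one such stem in the data (wirbafov → wirbafovim) adds -im, so the same rule applies.
The other pattern: stems whose last vowel is 'a' change the last vowel to 'i'.
So faslov → faslovim.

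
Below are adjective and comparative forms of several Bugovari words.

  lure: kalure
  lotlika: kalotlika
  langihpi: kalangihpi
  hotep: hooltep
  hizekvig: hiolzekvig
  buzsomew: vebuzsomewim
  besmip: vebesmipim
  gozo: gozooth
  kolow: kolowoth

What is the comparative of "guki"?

gukioth

"guki" begins with g-. The one such stem in the data (gozo → gozooth) adds -oth, so the same rule applies.
The other patterns: stems beginning with l- add the prefix ka-; stems beginning with h- insert -ol- after the first vowel; stems beginning with b- add ve- … -im around the stem.
So guki → gukioth.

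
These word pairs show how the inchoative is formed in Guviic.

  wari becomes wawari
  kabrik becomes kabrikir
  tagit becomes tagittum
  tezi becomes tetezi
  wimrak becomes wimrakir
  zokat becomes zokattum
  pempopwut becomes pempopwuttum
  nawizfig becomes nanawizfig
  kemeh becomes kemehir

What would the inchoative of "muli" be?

mumuli

"muli" ends in -i. The stems ending in -i (tezi → tetezi, wari → wawari) repeat the first consonant+vowel as a prefix.
So muli → mumuli.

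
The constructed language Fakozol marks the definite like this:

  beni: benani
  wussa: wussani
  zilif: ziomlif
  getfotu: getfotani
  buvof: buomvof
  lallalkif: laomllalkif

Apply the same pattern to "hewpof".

heomwpof

beni and lallalkif both have last vowel 'i' yet inflect differently (benani, laomllalkif), so the last vowel is not what conditions the rule; whether the stem ends in a vowel or a consonant is.
"hewpof" ends in a consonant. The stems ending in a consonant (lallalkif → laomllalkif, buvof → buomvof, zilif → ziomlif) insert -om- after the first vowel.
So hewpof → heomwpof.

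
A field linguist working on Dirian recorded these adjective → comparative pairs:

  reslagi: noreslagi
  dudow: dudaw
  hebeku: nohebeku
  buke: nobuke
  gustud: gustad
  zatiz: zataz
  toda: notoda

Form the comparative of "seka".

noseka

reslagi and zatiz both have last vowel 'i' yet inflect differently (noreslagi, zataz), so the last vowel is not what conditions the rule; whether the stem ends in a vowel or a consonant is.
"seka" ends in a vowel. The stems ending in a vowel (reslagi → noreslagi, buke → nobuke, hebeku → nohebeku) add the prefix no-.
So seka → noseka.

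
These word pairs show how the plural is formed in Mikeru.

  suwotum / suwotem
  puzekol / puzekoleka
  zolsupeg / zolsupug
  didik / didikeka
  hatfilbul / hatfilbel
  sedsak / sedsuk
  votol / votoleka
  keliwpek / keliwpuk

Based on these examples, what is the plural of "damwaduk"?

"damwaduk" has last vowel 'u'. The stems whose last vowel is 'u' (hatfilbul → hatfilbel, suwotum → suwotem) change the last vowel to 'e'.
The other patterns: stems whose last vowel is 'i' or 'o' add -eka; stems whose last vowel is 'a' or 'e' change the last vowel to 'u'.
So damwaduk → damwadek.

damwadek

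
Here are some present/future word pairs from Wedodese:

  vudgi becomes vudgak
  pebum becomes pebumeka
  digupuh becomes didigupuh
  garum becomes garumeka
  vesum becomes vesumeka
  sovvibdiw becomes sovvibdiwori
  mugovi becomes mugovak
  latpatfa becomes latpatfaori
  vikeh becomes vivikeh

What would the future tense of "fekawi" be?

fekawak

digupuh and pebum both have last vowel 'u' yet inflect differently (didigupuh, pebumeka), so the last vowel is not what conditions the rule; the final letter is.
"fekawi" ends in -i. The stems ending in -i (vudgi → vudgak, mugovi → mugovak) drop the final letter and add -ak.
So fekawi → fekawak.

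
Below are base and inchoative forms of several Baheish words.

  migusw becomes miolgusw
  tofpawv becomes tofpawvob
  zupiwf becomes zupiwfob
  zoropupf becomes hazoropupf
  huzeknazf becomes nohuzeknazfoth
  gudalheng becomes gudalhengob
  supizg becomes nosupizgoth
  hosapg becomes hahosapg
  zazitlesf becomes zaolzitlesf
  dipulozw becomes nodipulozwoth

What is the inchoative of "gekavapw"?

huzeknazf and zazitlesf both end in -f yet inflect differently (nohuzeknazfoth, zaolzitlesf), so the final letter is not what conditions the rule; the second-to-last letter is.
"gekavapw" has second-to-last letter 'p'. The stems whose second-to-last letter is 'p' (hosapg → hahosapg, zoropupf → hazoropupf) add the prefix ha-.
The other patterns: stems whose second-to-last letter is 'z' add no- … -oth around the stem; stems whose second-to-last letter is 's' insert -ol- after the first vowel; stems whose second-to-last letter is 'n' or 'w' add -ob.
So gekavapw → hagekavapw.

hagekavapw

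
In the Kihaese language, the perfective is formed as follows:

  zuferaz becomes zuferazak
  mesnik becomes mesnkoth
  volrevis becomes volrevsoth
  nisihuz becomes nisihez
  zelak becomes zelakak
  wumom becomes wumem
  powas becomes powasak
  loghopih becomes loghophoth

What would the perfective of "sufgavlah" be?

sufgavlahak

nisihuz and zuferaz both end in -z yet inflect differently (nisihez, zuferazak), so the final letter is not what conditions the rule; the last vowel is.
"sufgavlah" has last vowel 'a'. The stems whose last vowel is 'a' (zuferaz → zuferazak, powas → powasak, zelak → zelakak) add -ak.
So sufgavlah → sufgavlahak.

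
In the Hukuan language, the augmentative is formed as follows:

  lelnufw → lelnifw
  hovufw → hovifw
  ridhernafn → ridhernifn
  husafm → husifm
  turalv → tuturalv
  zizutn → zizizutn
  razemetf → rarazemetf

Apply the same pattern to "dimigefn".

ridhernafn and zizutn both end in -n yet inflect differently (ridhernifn, zizizutn), so the final letter is not what conditions the rule; the second-to-last letter is.
"dimigefn" has second-to-last letter 'f'. The stems whose second-to-last letter is 'f' (lelnufw → lelnifw, hovufw → hovifw, ridhernafn → ridhernifn) change the last vowel to 'i'.
So dimigefn → dimigifn.

dimigifn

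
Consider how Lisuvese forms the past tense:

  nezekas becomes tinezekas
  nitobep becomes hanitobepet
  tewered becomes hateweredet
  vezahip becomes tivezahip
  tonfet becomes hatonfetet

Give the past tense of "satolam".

nitobep and vezahip both end in -p yet inflect differently (hanitobepet, tivezahip), so the final letter is not what conditions the rule; the last vowel is.
"satolam" has last vowel 'a'. The one such stem in the data (nezekas → tinezekas) adds the prefix ti-, so the same rule applies.
So satolam → tisatolam.

tisatolam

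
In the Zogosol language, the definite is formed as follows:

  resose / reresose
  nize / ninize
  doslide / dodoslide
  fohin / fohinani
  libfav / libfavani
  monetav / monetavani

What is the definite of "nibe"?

nize and fohin both have 2 vowels yet inflect differently (ninize, fohinani), so the number of vowels is not what conditions the rule; whether the stem ends in a vowel or a consonant is.
"nibe" ends in a vowel. The stems ending in a vowel (resose → reresose, nize → ninize, doslide → dodoslide) repeat the first consonant+vowel as a prefix.
The other pattern: stems ending in a consonant add -ani.
So nibe → ninibe.

ninibe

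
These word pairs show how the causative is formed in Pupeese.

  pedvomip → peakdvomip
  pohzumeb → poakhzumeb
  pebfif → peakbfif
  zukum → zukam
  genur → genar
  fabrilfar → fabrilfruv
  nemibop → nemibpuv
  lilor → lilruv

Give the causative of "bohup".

genur and fabrilfar both end in -r yet inflect differently (genar, fabrilfruv), so the final letter is not what conditions the rule; the last vowel is.
"bohup" has last vowel 'u'. The stems whose last vowel is 'u' (zukum → zukam, genur → genar) change the last vowel to 'a'.
The other patterns: stems whose last vowel is 'e' or 'i' insert -ak- after the first vowel; stems whose last vowel is 'a' or 'o' delete the last vowel and add -uv.
So bohup → bohap.

bohap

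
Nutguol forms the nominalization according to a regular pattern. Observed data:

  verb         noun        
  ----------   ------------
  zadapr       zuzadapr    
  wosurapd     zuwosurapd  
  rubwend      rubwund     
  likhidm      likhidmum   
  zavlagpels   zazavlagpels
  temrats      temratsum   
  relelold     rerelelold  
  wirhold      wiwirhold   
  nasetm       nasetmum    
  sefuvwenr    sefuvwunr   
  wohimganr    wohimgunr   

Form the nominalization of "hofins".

hofuns

wirhold and rubwend both end in -d yet inflect differently (wiwirhold, rubwund), so the final letter is not what conditions the rule; the second-to-last letter is.
"hofins" has second-to-last letter 'n'. The stems whose second-to-last letter is 'n' (rubwend → rubwund, wohimganr → wohimgunr, sefuvwenr → sefuvwunr) change the last vowel to 'u'.
The other patterns: stems whose second-to-last letter is 'l' repeat the first consonant+vowel as a prefix; stems whose second-to-last letter is 'p' add the prefix zu-; stems whose second-to-last letter is 'd' or 't' add -um.
So hofins → hofuns.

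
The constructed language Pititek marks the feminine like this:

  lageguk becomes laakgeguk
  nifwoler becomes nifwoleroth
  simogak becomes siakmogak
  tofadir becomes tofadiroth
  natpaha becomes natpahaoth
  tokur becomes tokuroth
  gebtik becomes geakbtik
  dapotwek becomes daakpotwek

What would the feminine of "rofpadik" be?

roakfpadik

"rofpadik" ends in -k. The stems ending in -k (simogak → siakmogak, dapotwek → daakpotwek, lageguk → laakgeguk) insert -ak- after the first vowel.
The other pattern: stems ending in -a or -r add -oth.
So rofpadik → roakfpadik.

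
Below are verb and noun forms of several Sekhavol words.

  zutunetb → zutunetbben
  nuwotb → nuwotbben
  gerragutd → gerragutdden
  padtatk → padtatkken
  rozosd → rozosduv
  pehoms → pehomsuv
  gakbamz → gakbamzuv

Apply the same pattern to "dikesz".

"dikesz" has second-to-last letter 's'. The one such stem in the data (rozosd → rozosduv) adds -uv, so the same rule applies.
So dikesz → dikeszuv.

dikeszuv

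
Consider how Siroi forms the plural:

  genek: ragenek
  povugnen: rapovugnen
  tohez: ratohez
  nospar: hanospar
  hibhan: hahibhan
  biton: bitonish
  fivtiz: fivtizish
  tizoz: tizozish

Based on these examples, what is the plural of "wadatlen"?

povugnen and hibhan both end in -n yet inflect differently (rapovugnen, hahibhan), so the final letter is not what conditions the rule; the last vowel is.
"wadatlen" has last vowel 'e'. The stems whose last vowel is 'e' (genek → ragenek, povugnen → rapovugnen, tohez → ratohez) add the prefix ra-.
The other patterns: stems whose last vowel is 'a' add the prefix ha-; stems whose last vowel is 'i' or 'o' add -ish.
So wadatlen → rawadatlen.

rawadatlen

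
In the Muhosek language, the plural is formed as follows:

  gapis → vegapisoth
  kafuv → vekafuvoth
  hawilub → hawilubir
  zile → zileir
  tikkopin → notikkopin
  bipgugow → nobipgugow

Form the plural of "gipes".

"gipes" ends in -s. The one such stem in the data (gapis → vegapisoth) adds ve- … -oth around the stem, so the same rule applies.
So gipes → vegipesoth.

vegipesoth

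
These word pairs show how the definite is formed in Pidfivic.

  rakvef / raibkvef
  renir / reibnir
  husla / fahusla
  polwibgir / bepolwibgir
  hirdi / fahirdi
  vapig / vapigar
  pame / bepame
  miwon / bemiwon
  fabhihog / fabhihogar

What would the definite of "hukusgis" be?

fahukusgis

"hukusgis" begins with h-. The stems beginning with h- (hirdi → fahirdi, husla → fahusla) add the prefix fa-.
The other patterns: stems beginning with m- or p- add the prefix be-; stems beginning with r- insert -ib- after the first vowel; stems beginning with f- or v- add -ar.
So hukusgis → fahukusgis.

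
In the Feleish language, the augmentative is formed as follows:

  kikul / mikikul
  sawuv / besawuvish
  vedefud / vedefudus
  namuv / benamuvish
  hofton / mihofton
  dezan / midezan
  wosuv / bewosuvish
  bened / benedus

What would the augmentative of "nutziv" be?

benutzivish

vedefud and sawuv both have last vowel 'u' yet inflect differently (vedefudus, besawuvish), so the last vowel is not what conditions the rule; the final letter is.
"nutziv" ends in -v. The stems ending in -v (sawuv → besawuvish, wosuv → bewosuvish, namuv → benamuvish) add be- … -ish around the stem.
The other patterns: stems ending in -d add -us; stems ending in -l or -n add the prefix mi-.
So nutziv → benutzivish.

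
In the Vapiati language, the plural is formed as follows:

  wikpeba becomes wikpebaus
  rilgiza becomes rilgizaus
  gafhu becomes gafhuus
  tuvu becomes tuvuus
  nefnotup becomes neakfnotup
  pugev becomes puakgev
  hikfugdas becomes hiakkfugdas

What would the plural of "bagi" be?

"bagi" ends in a vowel. The stems ending in a vowel (wikpeba → wikpebaus, rilgiza → rilgizaus, gafhu → gafhuus) add -us.
So bagi → bagius.

bagius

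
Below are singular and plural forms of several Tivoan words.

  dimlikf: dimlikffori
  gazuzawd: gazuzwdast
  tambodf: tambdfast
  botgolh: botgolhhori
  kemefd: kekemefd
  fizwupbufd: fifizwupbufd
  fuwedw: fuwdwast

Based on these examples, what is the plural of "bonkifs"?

bobonkifs

dimlikf and tambodf both end in -f yet inflect differently (dimlikffori, tambdfast), so the final letter is not what conditions the rule; the second-to-last letter is.
"bonkifs" has second-to-last letter 'f'. The stems whose second-to-last letter is 'f' (fizwupbufd → fifizwupbufd, kemefd → kekemefd) repeat the first consonant+vowel as a prefix.
So bonkifs → bobonkifs.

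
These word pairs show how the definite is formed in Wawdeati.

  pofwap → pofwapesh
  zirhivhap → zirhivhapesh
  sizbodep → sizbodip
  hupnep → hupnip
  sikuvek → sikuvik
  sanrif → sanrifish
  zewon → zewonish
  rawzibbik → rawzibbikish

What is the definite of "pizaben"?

pizabin

pofwap and sizbodep both end in -p yet inflect differently (pofwapesh, sizbodip), so the final letter is not what conditions the rule; the last vowel is.
"pizaben" has last vowel 'e'. The stems whose last vowel is 'e' (sizbodep → sizbodip, hupnep → hupnip, sikuvek → sikuvik) change the last vowel to 'i'.
The other patterns: stems whose last vowel is 'a' add -esh; stems whose last vowel is 'i' or 'o' add -ish.
So pizaben → pizabin.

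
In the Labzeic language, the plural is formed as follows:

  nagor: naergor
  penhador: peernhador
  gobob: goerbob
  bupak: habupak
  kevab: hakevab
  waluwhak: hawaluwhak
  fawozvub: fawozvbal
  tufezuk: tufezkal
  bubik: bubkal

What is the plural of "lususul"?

lususlal

gobob and kevab both end in -b yet inflect differently (goerbob, hakevab), so the final letter is not what conditions the rule; the last vowel is.
"lususul" has last vowel 'u'. The stems whose last vowel is 'u' (fawozvub → fawozvbal, tufezuk → tufezkal) delete the last vowel and add -al.
So lususul → lususlal.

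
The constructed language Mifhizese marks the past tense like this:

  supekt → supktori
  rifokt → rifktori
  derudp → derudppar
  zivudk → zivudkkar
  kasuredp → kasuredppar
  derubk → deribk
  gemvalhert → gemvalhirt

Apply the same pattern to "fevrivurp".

"fevrivurp" has second-to-last letter 'r'. The one such stem in the data (gemvalhert → gemvalhirt) changes the last vowel to 'i' (as does derubk), so the same rule applies.
So fevrivurp → fevrivirp.

fevrivirp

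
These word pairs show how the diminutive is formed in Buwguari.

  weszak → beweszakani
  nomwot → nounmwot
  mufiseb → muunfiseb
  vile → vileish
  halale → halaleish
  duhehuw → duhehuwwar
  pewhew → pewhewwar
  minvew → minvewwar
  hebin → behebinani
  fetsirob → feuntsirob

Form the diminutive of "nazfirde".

nazfirdeish

"nazfirde" ends in -e. The stems ending in -e (halale → halaleish, vile → vileish) add -ish.
The other patterns: stems ending in -b or -t insert -un- after the first vowel; stems ending in -w double the final consonant and add -ar; stems ending in -k or -n add be- … -ani around the stem.
So nazfirde → nazfirdeish.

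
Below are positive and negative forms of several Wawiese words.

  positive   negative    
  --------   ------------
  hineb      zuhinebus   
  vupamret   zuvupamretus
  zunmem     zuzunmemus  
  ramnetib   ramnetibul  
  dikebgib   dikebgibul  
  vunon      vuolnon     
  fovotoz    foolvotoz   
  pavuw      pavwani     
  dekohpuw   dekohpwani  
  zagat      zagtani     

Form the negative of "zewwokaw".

zewwokwani

hineb and ramnetib both end in -b yet inflect differently (zuhinebus, ramnetibul), so the final letter is not what conditions the rule; the last vowel is.
"zewwokaw" has last vowel 'a'. The one such stem in the data (zagat → zagtani) deletes the last vowel and adds -ani (as do pavuw, dekohpuw), so the same rule applies.
So zewwokaw → zewwokwani.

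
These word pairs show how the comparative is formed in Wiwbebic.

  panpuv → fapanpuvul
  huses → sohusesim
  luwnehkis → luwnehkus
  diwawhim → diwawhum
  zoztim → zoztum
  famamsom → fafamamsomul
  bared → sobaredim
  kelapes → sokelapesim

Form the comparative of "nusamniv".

"nusamniv" has last vowel 'i'. The stems whose last vowel is 'i' (luwnehkis → luwnehkus, zoztim → zoztum, diwawhim → diwawhum) change the last vowel to 'u'.
So nusamniv → nusamnuv.

nusamnuv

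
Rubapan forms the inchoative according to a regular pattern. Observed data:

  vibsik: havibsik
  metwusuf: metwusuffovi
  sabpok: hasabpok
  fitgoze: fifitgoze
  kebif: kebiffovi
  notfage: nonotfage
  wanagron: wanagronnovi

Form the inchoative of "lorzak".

halorzak

vibsik and kebif both have last vowel 'i' yet inflect differently (havibsik, kebiffovi), so the last vowel is not what conditions the rule; the final letter is.
"lorzak" ends in -k. The stems ending in -k (vibsik → havibsik, sabpok → hasabpok) add the prefix ha-.
The other patterns: stems ending in -e repeat the first consonant+vowel as a prefix; stems ending in -f or -n double the final consonant and add -ovi.
So lorzak → halorzak.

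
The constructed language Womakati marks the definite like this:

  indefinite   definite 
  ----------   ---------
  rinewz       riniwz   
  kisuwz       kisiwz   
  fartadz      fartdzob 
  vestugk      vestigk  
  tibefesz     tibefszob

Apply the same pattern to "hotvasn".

hotvsnob

rinewz and tibefesz both end in -z yet inflect differently (riniwz, tibefszob), so the final letter is not what conditions the rule; the second-to-last letter is.
"hotvasn" has second-to-last letter 's'. The one such stem in the data (tibefesz → tibefszob) deletes the last vowel and adds -ob (as does fartadz), so the same rule applies.
So hotvasn → hotvsnob.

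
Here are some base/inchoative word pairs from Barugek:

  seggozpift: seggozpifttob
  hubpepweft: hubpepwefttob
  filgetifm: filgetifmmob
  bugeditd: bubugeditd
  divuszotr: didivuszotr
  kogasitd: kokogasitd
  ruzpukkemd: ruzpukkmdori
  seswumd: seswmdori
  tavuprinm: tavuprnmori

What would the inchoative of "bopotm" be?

bugeditd and ruzpukkemd both end in -d yet inflect differently (bubugeditd, ruzpukkmdori), so the final letter is not what conditions the rule; the second-to-last letter is.
"bopotm" has second-to-last letter 't'. The stems whose second-to-last letter is 't' (bugeditd → bubugeditd, divuszotr → didivuszotr, kogasitd → kokogasitd) repeat the first consonant+vowel as a prefix.
The other patterns: stems whose second-to-last letter is 'f' double the final consonant and add -ob; stems whose second-to-last letter is 'm' or 'n' delete the last vowel and add -ori.
So bopotm → bobopotm.

bobopotm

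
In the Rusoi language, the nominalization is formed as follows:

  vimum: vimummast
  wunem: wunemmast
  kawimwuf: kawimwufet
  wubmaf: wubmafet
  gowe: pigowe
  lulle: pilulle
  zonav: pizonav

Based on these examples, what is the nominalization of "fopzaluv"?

pifopzaluv

vimum and kawimwuf both have last vowel 'u' yet inflect differently (vimummast, kawimwufet), so the last vowel is not what conditions the rule; the final letter is.
"fopzaluv" ends in -v. The one such stem in the data (zonav → pizonav) adds the prefix pi-, so the same rule applies.
The other patterns: stems ending in -m double the final consonant and add -ast; stems ending in -f add -et.
So fopzaluv → pifopzaluv.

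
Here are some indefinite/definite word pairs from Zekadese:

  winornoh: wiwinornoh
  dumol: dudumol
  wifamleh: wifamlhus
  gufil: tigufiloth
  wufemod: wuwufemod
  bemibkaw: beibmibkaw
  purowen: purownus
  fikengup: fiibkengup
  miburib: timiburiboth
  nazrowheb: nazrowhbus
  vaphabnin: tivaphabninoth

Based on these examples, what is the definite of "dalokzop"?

"dalokzop" has last vowel 'o'. The stems whose last vowel is 'o' (dumol → dudumol, wufemod → wuwufemod, winornoh → wiwinornoh) repeat the first consonant+vowel as a prefix.
So dalokzop → dadalokzop.

dadalokzop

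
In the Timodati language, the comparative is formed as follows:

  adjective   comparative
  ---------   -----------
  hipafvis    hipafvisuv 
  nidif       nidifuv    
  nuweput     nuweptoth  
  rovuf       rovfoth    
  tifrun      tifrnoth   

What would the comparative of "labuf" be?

labfoth

nidif and rovuf both end in -f yet inflect differently (nidifuv, rovfoth), so the final letter is not what conditions the rule; the last vowel is.
"labuf" has last vowel 'u'. The stems whose last vowel is 'u' (nuweput → nuweptoth, rovuf → rovfoth, tifrun → tifrnoth) delete the last vowel and add -oth.
So labuf → labfoth.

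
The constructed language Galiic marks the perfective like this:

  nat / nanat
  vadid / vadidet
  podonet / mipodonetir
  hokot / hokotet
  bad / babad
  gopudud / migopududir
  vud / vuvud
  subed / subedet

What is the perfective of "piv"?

vud and vadid both end in -d yet inflect differently (vuvud, vadidet), so the final letter is not what conditions the rule; the number of vowels is.
"piv" has 1 vowel. The stems with 1 vowel (nat → nanat, vud → vuvud, bad → babad) repeat the first consonant+vowel as a prefix.
The other patterns: stems with 2 vowels add -et; stems with 3 vowels add mi- … -ir around the stem.
So piv → pipiv.

pipiv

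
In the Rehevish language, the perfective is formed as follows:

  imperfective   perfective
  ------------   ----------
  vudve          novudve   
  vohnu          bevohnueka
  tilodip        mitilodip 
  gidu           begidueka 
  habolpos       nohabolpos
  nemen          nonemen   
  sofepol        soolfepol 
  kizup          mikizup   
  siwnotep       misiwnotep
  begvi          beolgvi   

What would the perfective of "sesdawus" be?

nosesdawus

vohnu and kizup both have last vowel 'u' yet inflect differently (bevohnueka, mikizup), so the last vowel is not what conditions the rule; the final letter is.
"sesdawus" ends in -s. The one such stem in the data (habolpos → nohabolpos) adds the prefix no-, so the same rule applies.
So sesdawus → nosesdawus.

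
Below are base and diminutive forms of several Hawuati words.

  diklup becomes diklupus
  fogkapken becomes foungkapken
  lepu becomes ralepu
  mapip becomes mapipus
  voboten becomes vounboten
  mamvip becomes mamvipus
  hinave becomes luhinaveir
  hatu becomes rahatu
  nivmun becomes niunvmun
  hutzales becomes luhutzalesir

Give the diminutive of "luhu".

raluhu

lepu and diklup both have last vowel 'u' yet inflect differently (ralepu, diklupus), so the last vowel is not what conditions the rule; the final letter is.
"luhu" ends in -u. The stems ending in -u (lepu → ralepu, hatu → rahatu) add the prefix ra-.
The other patterns: stems ending in -p add -us; stems ending in -n insert -un- after the first vowel; stems ending in -e or -s add lu- … -ir around the stem.
So luhu → raluhu.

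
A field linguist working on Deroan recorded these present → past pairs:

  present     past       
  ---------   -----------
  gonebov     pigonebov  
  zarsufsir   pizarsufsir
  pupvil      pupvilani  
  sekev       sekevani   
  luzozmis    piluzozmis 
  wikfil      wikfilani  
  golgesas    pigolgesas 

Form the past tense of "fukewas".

pifukewas

gonebov and sekev both end in -v yet inflect differently (pigonebov, sekevani), so the final letter is not what conditions the rule; the number of vowels is.
"fukewas" has 3 vowels. The stems with 3 vowels (gonebov → pigonebov, golgesas → pigolgesas, zarsufsir → pizarsufsir) add the prefix pi-.
So fukewas → pifukewas.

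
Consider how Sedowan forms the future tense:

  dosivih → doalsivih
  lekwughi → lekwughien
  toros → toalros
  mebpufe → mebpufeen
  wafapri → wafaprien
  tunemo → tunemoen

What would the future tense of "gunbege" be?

gunbegeen

"gunbege" ends in a vowel. The stems ending in a vowel (wafapri → wafaprien, tunemo → tunemoen, mebpufe → mebpufeen) add -en.
So gunbege → gunbegeen.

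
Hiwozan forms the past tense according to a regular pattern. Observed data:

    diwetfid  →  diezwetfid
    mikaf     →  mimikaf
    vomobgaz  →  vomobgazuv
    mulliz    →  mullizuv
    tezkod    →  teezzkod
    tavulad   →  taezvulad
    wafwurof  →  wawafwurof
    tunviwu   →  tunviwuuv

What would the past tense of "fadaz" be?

wafwurof and tezkod both have last vowel 'o' yet inflect differently (wawafwurof, teezzkod), so the last vowel is not what conditions the rule; the final letter is.
"fadaz" ends in -z. The stems ending in -z (mulliz → mullizuv, vomobgaz → vomobgazuv) add -uv.
So fadaz → fadazuv.

fadazuv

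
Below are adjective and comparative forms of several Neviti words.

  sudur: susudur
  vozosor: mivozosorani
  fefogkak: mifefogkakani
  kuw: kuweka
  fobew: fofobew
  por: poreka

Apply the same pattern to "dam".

dameka

kuw and fobew both end in -w yet inflect differently (kuweka, fofobew), so the final letter is not what conditions the rule; the number of vowels is.
"dam" has 1 vowel. The stems with 1 vowel (kuw → kuweka, por → poreka) add -eka.
So dam → dameka.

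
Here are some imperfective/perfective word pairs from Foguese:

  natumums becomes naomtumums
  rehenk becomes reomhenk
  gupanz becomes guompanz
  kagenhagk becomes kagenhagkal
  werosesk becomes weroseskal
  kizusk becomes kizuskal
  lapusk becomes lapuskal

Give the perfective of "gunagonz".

rehenk and kagenhagk both end in -k yet inflect differently (reomhenk, kagenhagkal), so the final letter is not what conditions the rule; the second-to-last letter is.
"gunagonz" has second-to-last letter 'n'. The stems whose second-to-last letter is 'n' (rehenk → reomhenk, gupanz → guompanz) insert -om- after the first vowel.
The other pattern: stems whose second-to-last letter is 'g' or 's' add -al.
So gunagonz → guomnagonz.

guomnagonz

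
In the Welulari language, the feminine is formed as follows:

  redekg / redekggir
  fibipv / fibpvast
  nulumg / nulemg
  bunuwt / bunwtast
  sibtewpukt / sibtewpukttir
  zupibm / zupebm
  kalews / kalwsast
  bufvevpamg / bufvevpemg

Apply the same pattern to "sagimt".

"sagimt" has second-to-last letter 'm'. The stems whose second-to-last letter is 'm' (bufvevpamg → bufvevpemg, nulumg → nulemg) change the last vowel to 'e'.
The other patterns: stems whose second-to-last letter is 'k' double the final consonant and add -ir; stems whose second-to-last letter is 'p' or 'w' delete the last vowel and add -ast.
So sagimt → sagemt.

sagemt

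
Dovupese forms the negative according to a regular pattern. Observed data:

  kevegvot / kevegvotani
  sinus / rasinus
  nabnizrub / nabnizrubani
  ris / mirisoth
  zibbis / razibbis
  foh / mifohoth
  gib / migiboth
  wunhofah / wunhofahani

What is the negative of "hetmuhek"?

hetmuhekani

ris and zibbis both end in -s yet inflect differently (mirisoth, razibbis), so the final letter is not what conditions the rule; the number of vowels is.
"hetmuhek" has 3 vowels. The stems with 3 vowels (nabnizrub → nabnizrubani, kevegvot → kevegvotani, wunhofah → wunhofahani) add -ani.
So hetmuhek → hetmuhekani.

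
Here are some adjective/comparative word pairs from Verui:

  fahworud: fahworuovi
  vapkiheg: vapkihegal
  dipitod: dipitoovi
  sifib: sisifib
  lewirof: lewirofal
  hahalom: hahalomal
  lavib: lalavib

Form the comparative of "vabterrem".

vabterremal

"vabterrem" ends in -m. The one such stem in the data (hahalom → hahalomal) adds -al, so the same rule applies.
The other patterns: stems ending in -b repeat the first consonant+vowel as a prefix; stems ending in -d drop the final letter and add -ovi.
So vabterrem → vabterremal.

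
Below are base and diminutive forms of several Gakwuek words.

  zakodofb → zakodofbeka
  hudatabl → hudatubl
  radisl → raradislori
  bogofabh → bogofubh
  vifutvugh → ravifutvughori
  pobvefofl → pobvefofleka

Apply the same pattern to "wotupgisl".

"wotupgisl" has second-to-last letter 's'. The one such stem in the data (radisl → raradislori) adds ra- … -ori around the stem, so the same rule applies.
So wotupgisl → rawotupgislori.

rawotupgislori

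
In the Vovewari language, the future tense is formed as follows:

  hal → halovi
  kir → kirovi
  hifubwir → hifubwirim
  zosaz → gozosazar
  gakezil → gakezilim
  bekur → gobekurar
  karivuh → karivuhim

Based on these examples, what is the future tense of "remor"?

kir and bekur both end in -r yet inflect differently (kirovi, gobekurar), so the final letter is not what conditions the rule; the number of vowels is.
"remor" has 2 vowels. The stems with 2 vowels (bekur → gobekurar, zosaz → gozosazar) add go- … -ar around the stem.
The other patterns: stems with 1 vowel add -ovi; stems with 3 vowels add -im.
So remor → goremorar.

goremorar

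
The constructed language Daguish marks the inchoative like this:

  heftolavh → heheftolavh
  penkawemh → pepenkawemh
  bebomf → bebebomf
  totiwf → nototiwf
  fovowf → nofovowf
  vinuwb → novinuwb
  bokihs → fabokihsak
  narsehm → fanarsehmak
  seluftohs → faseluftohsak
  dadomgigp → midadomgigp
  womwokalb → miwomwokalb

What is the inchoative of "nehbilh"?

minehbilh

bebomf and totiwf both end in -f yet inflect differently (bebebomf, nototiwf), so the final letter is not what conditions the rule; the second-to-last letter is.
"nehbilh" has second-to-last letter 'l'. The one such stem in the data (womwokalb → miwomwokalb) adds the prefix mi-, so the same rule applies.
The other patterns: stems whose second-to-last letter is 'm' or 'v' repeat the first consonant+vowel as a prefix; stems whose second-to-last letter is 'w' add the prefix no-; stems whose second-to-last letter is 'h' add fa- … -ak around the stem.
So nehbilh → minehbilh.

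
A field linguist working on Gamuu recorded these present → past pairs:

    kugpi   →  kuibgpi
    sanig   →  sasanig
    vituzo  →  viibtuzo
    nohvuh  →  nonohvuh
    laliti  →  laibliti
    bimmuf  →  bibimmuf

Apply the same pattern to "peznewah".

sanig and laliti both have last vowel 'i' yet inflect differently (sasanig, laibliti), so the last vowel is not what conditions the rule; whether the stem ends in a vowel or a consonant is.
"peznewah" ends in a consonant. The stems ending in a consonant (sanig → sasanig, bimmuf → bibimmuf, nohvuh → nonohvuh) repeat the first consonant+vowel as a prefix.
The other pattern: stems ending in a vowel insert -ib- after the first vowel.
So peznewah → pepeznewah.

pepeznewah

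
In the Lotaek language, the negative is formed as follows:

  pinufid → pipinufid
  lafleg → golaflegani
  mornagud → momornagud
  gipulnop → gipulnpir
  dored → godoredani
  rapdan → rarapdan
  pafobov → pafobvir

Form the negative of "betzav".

dored and pinufid both end in -d yet inflect differently (godoredani, pipinufid), so the final letter is not what conditions the rule; the last vowel is.
"betzav" has last vowel 'a'. The one such stem in the data (rapdan → rarapdan) repeats the first consonant+vowel as a prefix (as do pinufid, mornagud), so the same rule applies.
The other patterns: stems whose last vowel is 'e' add go- … -ani around the stem; stems whose last vowel is 'o' delete the last vowel and add -ir.
So betzav → bebetzav.

bebetzav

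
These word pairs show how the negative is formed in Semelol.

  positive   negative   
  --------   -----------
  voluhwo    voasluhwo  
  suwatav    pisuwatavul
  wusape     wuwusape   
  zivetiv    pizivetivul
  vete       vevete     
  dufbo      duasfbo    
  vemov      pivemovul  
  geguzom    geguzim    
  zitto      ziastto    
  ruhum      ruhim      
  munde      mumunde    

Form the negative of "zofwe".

zozofwe

voluhwo and geguzom both have last vowel 'o' yet inflect differently (voasluhwo, geguzim), so the last vowel is not what conditions the rule; the final letter is.
"zofwe" ends in -e. The stems ending in -e (wusape → wuwusape, vete → vevete, munde → mumunde) repeat the first consonant+vowel as a prefix.
So zofwe → zozofwe.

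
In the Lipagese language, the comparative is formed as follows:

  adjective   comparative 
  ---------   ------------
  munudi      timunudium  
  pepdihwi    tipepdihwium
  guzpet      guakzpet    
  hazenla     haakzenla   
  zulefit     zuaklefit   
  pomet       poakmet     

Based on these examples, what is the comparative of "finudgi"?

munudi and zulefit both have last vowel 'i' yet inflect differently (timunudium, zuaklefit), so the last vowel is not what conditions the rule; the final letter is.
"finudgi" ends in -i. The stems ending in -i (munudi → timunudium, pepdihwi → tipepdihwium) add ti- … -um around the stem.
The other pattern: stems ending in -a or -t insert -ak- after the first vowel.
So finudgi → tifinudgium.

tifinudgium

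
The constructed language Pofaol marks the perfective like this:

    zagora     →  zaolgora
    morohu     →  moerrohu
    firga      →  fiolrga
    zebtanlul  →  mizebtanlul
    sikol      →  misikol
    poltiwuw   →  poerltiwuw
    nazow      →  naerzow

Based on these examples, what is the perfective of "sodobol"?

misodobol

sikol and nazow both have last vowel 'o' yet inflect differently (misikol, naerzow), so the last vowel is not what conditions the rule; the final letter is.
"sodobol" ends in -l. The stems ending in -l (zebtanlul → mizebtanlul, sikol → misikol) add the prefix mi-.
The other patterns: stems ending in -a insert -ol- after the first vowel; stems ending in -u or -w insert -er- after the first vowel.
So sodobol → misodobol.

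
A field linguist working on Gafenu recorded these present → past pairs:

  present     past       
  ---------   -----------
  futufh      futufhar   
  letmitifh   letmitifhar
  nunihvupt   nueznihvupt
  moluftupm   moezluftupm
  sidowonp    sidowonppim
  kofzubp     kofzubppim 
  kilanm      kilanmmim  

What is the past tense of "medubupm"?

moluftupm and kilanm both end in -m yet inflect differently (moezluftupm, kilanmmim), so the final letter is not what conditions the rule; the second-to-last letter is.
"medubupm" has second-to-last letter 'p'. The stems whose second-to-last letter is 'p' (nunihvupt → nueznihvupt, moluftupm → moezluftupm) insert -ez- after the first vowel.
The other patterns: stems whose second-to-last letter is 'f' add -ar; stems whose second-to-last letter is 'b' or 'n' double the final consonant and add -im.
So medubupm → meezdubupm.

meezdubupm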